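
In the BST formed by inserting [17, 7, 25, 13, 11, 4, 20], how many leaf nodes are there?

Tree built from: [17, 7, 25, 13, 11, 4, 20]
Tree (level-order array): [17, 7, 25, 4, 13, 20, None, None, None, 11]
Rule: A leaf has 0 children.
Per-node child counts:
  node 17: 2 child(ren)
  node 7: 2 child(ren)
  node 4: 0 child(ren)
  node 13: 1 child(ren)
  node 11: 0 child(ren)
  node 25: 1 child(ren)
  node 20: 0 child(ren)
Matching nodes: [4, 11, 20]
Count of leaf nodes: 3


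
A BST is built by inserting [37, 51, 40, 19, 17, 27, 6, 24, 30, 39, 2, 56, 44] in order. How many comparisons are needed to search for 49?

Search path for 49: 37 -> 51 -> 40 -> 44
Found: False
Comparisons: 4


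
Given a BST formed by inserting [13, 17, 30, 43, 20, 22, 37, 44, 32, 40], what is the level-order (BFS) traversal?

Tree insertion order: [13, 17, 30, 43, 20, 22, 37, 44, 32, 40]
Tree (level-order array): [13, None, 17, None, 30, 20, 43, None, 22, 37, 44, None, None, 32, 40]
BFS from the root, enqueuing left then right child of each popped node:
  queue [13] -> pop 13, enqueue [17], visited so far: [13]
  queue [17] -> pop 17, enqueue [30], visited so far: [13, 17]
  queue [30] -> pop 30, enqueue [20, 43], visited so far: [13, 17, 30]
  queue [20, 43] -> pop 20, enqueue [22], visited so far: [13, 17, 30, 20]
  queue [43, 22] -> pop 43, enqueue [37, 44], visited so far: [13, 17, 30, 20, 43]
  queue [22, 37, 44] -> pop 22, enqueue [none], visited so far: [13, 17, 30, 20, 43, 22]
  queue [37, 44] -> pop 37, enqueue [32, 40], visited so far: [13, 17, 30, 20, 43, 22, 37]
  queue [44, 32, 40] -> pop 44, enqueue [none], visited so far: [13, 17, 30, 20, 43, 22, 37, 44]
  queue [32, 40] -> pop 32, enqueue [none], visited so far: [13, 17, 30, 20, 43, 22, 37, 44, 32]
  queue [40] -> pop 40, enqueue [none], visited so far: [13, 17, 30, 20, 43, 22, 37, 44, 32, 40]
Result: [13, 17, 30, 20, 43, 22, 37, 44, 32, 40]


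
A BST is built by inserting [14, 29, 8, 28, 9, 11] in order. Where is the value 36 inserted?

Starting tree (level order): [14, 8, 29, None, 9, 28, None, None, 11]
Insertion path: 14 -> 29
Result: insert 36 as right child of 29
Final tree (level order): [14, 8, 29, None, 9, 28, 36, None, 11]


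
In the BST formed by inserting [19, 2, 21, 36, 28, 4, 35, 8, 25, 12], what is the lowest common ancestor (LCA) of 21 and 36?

Tree insertion order: [19, 2, 21, 36, 28, 4, 35, 8, 25, 12]
Tree (level-order array): [19, 2, 21, None, 4, None, 36, None, 8, 28, None, None, 12, 25, 35]
In a BST, the LCA of p=21, q=36 is the first node v on the
root-to-leaf path with p <= v <= q (go left if both < v, right if both > v).
Walk from root:
  at 19: both 21 and 36 > 19, go right
  at 21: 21 <= 21 <= 36, this is the LCA
LCA = 21


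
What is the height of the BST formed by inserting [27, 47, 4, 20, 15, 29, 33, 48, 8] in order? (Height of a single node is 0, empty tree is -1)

Insertion order: [27, 47, 4, 20, 15, 29, 33, 48, 8]
Tree (level-order array): [27, 4, 47, None, 20, 29, 48, 15, None, None, 33, None, None, 8]
Compute height bottom-up (empty subtree = -1):
  height(8) = 1 + max(-1, -1) = 0
  height(15) = 1 + max(0, -1) = 1
  height(20) = 1 + max(1, -1) = 2
  height(4) = 1 + max(-1, 2) = 3
  height(33) = 1 + max(-1, -1) = 0
  height(29) = 1 + max(-1, 0) = 1
  height(48) = 1 + max(-1, -1) = 0
  height(47) = 1 + max(1, 0) = 2
  height(27) = 1 + max(3, 2) = 4
Height = 4


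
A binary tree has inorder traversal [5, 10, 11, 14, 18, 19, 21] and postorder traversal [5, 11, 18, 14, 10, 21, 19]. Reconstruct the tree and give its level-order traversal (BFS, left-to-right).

Inorder:   [5, 10, 11, 14, 18, 19, 21]
Postorder: [5, 11, 18, 14, 10, 21, 19]
Algorithm: postorder visits root last, so walk postorder right-to-left;
each value is the root of the current inorder slice — split it at that
value, recurse on the right subtree first, then the left.
Recursive splits:
  root=19; inorder splits into left=[5, 10, 11, 14, 18], right=[21]
  root=21; inorder splits into left=[], right=[]
  root=10; inorder splits into left=[5], right=[11, 14, 18]
  root=14; inorder splits into left=[11], right=[18]
  root=18; inorder splits into left=[], right=[]
  root=11; inorder splits into left=[], right=[]
  root=5; inorder splits into left=[], right=[]
Reconstructed level-order: [19, 10, 21, 5, 14, 11, 18]


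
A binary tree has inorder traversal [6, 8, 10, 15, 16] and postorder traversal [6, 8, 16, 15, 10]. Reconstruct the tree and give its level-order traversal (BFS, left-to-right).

Inorder:   [6, 8, 10, 15, 16]
Postorder: [6, 8, 16, 15, 10]
Algorithm: postorder visits root last, so walk postorder right-to-left;
each value is the root of the current inorder slice — split it at that
value, recurse on the right subtree first, then the left.
Recursive splits:
  root=10; inorder splits into left=[6, 8], right=[15, 16]
  root=15; inorder splits into left=[], right=[16]
  root=16; inorder splits into left=[], right=[]
  root=8; inorder splits into left=[6], right=[]
  root=6; inorder splits into left=[], right=[]
Reconstructed level-order: [10, 8, 15, 6, 16]


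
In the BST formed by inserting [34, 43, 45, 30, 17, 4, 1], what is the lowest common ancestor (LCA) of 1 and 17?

Tree insertion order: [34, 43, 45, 30, 17, 4, 1]
Tree (level-order array): [34, 30, 43, 17, None, None, 45, 4, None, None, None, 1]
In a BST, the LCA of p=1, q=17 is the first node v on the
root-to-leaf path with p <= v <= q (go left if both < v, right if both > v).
Walk from root:
  at 34: both 1 and 17 < 34, go left
  at 30: both 1 and 17 < 30, go left
  at 17: 1 <= 17 <= 17, this is the LCA
LCA = 17


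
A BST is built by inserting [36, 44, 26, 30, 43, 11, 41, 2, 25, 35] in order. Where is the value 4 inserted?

Starting tree (level order): [36, 26, 44, 11, 30, 43, None, 2, 25, None, 35, 41]
Insertion path: 36 -> 26 -> 11 -> 2
Result: insert 4 as right child of 2
Final tree (level order): [36, 26, 44, 11, 30, 43, None, 2, 25, None, 35, 41, None, None, 4]


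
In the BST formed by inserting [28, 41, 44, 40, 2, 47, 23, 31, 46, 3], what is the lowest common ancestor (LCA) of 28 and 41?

Tree insertion order: [28, 41, 44, 40, 2, 47, 23, 31, 46, 3]
Tree (level-order array): [28, 2, 41, None, 23, 40, 44, 3, None, 31, None, None, 47, None, None, None, None, 46]
In a BST, the LCA of p=28, q=41 is the first node v on the
root-to-leaf path with p <= v <= q (go left if both < v, right if both > v).
Walk from root:
  at 28: 28 <= 28 <= 41, this is the LCA
LCA = 28


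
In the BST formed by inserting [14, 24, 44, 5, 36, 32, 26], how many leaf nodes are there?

Tree built from: [14, 24, 44, 5, 36, 32, 26]
Tree (level-order array): [14, 5, 24, None, None, None, 44, 36, None, 32, None, 26]
Rule: A leaf has 0 children.
Per-node child counts:
  node 14: 2 child(ren)
  node 5: 0 child(ren)
  node 24: 1 child(ren)
  node 44: 1 child(ren)
  node 36: 1 child(ren)
  node 32: 1 child(ren)
  node 26: 0 child(ren)
Matching nodes: [5, 26]
Count of leaf nodes: 2


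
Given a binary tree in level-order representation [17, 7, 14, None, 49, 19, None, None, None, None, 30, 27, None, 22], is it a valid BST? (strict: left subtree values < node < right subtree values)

Level-order array: [17, 7, 14, None, 49, 19, None, None, None, None, 30, 27, None, 22]
Validate using subtree bounds (lo, hi): at each node, require lo < value < hi,
then recurse left with hi=value and right with lo=value.
Preorder trace (stopping at first violation):
  at node 17 with bounds (-inf, +inf): OK
  at node 7 with bounds (-inf, 17): OK
  at node 49 with bounds (7, 17): VIOLATION
Node 49 violates its bound: not (7 < 49 < 17).
Result: Not a valid BST


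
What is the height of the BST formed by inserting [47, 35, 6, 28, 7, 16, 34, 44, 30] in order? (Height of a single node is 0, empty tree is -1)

Insertion order: [47, 35, 6, 28, 7, 16, 34, 44, 30]
Tree (level-order array): [47, 35, None, 6, 44, None, 28, None, None, 7, 34, None, 16, 30]
Compute height bottom-up (empty subtree = -1):
  height(16) = 1 + max(-1, -1) = 0
  height(7) = 1 + max(-1, 0) = 1
  height(30) = 1 + max(-1, -1) = 0
  height(34) = 1 + max(0, -1) = 1
  height(28) = 1 + max(1, 1) = 2
  height(6) = 1 + max(-1, 2) = 3
  height(44) = 1 + max(-1, -1) = 0
  height(35) = 1 + max(3, 0) = 4
  height(47) = 1 + max(4, -1) = 5
Height = 5


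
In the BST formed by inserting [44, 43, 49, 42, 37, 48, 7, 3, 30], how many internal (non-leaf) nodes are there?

Tree built from: [44, 43, 49, 42, 37, 48, 7, 3, 30]
Tree (level-order array): [44, 43, 49, 42, None, 48, None, 37, None, None, None, 7, None, 3, 30]
Rule: An internal node has at least one child.
Per-node child counts:
  node 44: 2 child(ren)
  node 43: 1 child(ren)
  node 42: 1 child(ren)
  node 37: 1 child(ren)
  node 7: 2 child(ren)
  node 3: 0 child(ren)
  node 30: 0 child(ren)
  node 49: 1 child(ren)
  node 48: 0 child(ren)
Matching nodes: [44, 43, 42, 37, 7, 49]
Count of internal (non-leaf) nodes: 6


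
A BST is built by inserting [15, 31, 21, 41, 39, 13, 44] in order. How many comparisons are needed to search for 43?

Search path for 43: 15 -> 31 -> 41 -> 44
Found: False
Comparisons: 4


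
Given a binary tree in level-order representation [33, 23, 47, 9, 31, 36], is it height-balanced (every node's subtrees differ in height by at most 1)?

Tree (level-order array): [33, 23, 47, 9, 31, 36]
Definition: a tree is height-balanced if, at every node, |h(left) - h(right)| <= 1 (empty subtree has height -1).
Bottom-up per-node check:
  node 9: h_left=-1, h_right=-1, diff=0 [OK], height=0
  node 31: h_left=-1, h_right=-1, diff=0 [OK], height=0
  node 23: h_left=0, h_right=0, diff=0 [OK], height=1
  node 36: h_left=-1, h_right=-1, diff=0 [OK], height=0
  node 47: h_left=0, h_right=-1, diff=1 [OK], height=1
  node 33: h_left=1, h_right=1, diff=0 [OK], height=2
All nodes satisfy the balance condition.
Result: Balanced


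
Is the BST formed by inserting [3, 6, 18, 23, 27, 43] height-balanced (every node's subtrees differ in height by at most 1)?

Tree (level-order array): [3, None, 6, None, 18, None, 23, None, 27, None, 43]
Definition: a tree is height-balanced if, at every node, |h(left) - h(right)| <= 1 (empty subtree has height -1).
Bottom-up per-node check:
  node 43: h_left=-1, h_right=-1, diff=0 [OK], height=0
  node 27: h_left=-1, h_right=0, diff=1 [OK], height=1
  node 23: h_left=-1, h_right=1, diff=2 [FAIL (|-1-1|=2 > 1)], height=2
  node 18: h_left=-1, h_right=2, diff=3 [FAIL (|-1-2|=3 > 1)], height=3
  node 6: h_left=-1, h_right=3, diff=4 [FAIL (|-1-3|=4 > 1)], height=4
  node 3: h_left=-1, h_right=4, diff=5 [FAIL (|-1-4|=5 > 1)], height=5
Node 23 violates the condition: |-1 - 1| = 2 > 1.
Result: Not balanced


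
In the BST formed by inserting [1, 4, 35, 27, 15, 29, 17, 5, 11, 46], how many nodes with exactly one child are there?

Tree built from: [1, 4, 35, 27, 15, 29, 17, 5, 11, 46]
Tree (level-order array): [1, None, 4, None, 35, 27, 46, 15, 29, None, None, 5, 17, None, None, None, 11]
Rule: These are nodes with exactly 1 non-null child.
Per-node child counts:
  node 1: 1 child(ren)
  node 4: 1 child(ren)
  node 35: 2 child(ren)
  node 27: 2 child(ren)
  node 15: 2 child(ren)
  node 5: 1 child(ren)
  node 11: 0 child(ren)
  node 17: 0 child(ren)
  node 29: 0 child(ren)
  node 46: 0 child(ren)
Matching nodes: [1, 4, 5]
Count of nodes with exactly one child: 3


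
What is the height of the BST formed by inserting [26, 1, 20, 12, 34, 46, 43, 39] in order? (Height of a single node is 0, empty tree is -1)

Insertion order: [26, 1, 20, 12, 34, 46, 43, 39]
Tree (level-order array): [26, 1, 34, None, 20, None, 46, 12, None, 43, None, None, None, 39]
Compute height bottom-up (empty subtree = -1):
  height(12) = 1 + max(-1, -1) = 0
  height(20) = 1 + max(0, -1) = 1
  height(1) = 1 + max(-1, 1) = 2
  height(39) = 1 + max(-1, -1) = 0
  height(43) = 1 + max(0, -1) = 1
  height(46) = 1 + max(1, -1) = 2
  height(34) = 1 + max(-1, 2) = 3
  height(26) = 1 + max(2, 3) = 4
Height = 4


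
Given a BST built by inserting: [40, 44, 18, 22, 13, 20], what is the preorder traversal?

Tree insertion order: [40, 44, 18, 22, 13, 20]
Tree (level-order array): [40, 18, 44, 13, 22, None, None, None, None, 20]
Preorder traversal: [40, 18, 13, 22, 20, 44]


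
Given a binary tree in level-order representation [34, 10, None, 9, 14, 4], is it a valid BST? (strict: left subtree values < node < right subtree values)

Level-order array: [34, 10, None, 9, 14, 4]
Validate using subtree bounds (lo, hi): at each node, require lo < value < hi,
then recurse left with hi=value and right with lo=value.
Preorder trace (stopping at first violation):
  at node 34 with bounds (-inf, +inf): OK
  at node 10 with bounds (-inf, 34): OK
  at node 9 with bounds (-inf, 10): OK
  at node 4 with bounds (-inf, 9): OK
  at node 14 with bounds (10, 34): OK
No violation found at any node.
Result: Valid BST


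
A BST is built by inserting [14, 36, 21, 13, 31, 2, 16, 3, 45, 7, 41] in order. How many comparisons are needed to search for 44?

Search path for 44: 14 -> 36 -> 45 -> 41
Found: False
Comparisons: 4


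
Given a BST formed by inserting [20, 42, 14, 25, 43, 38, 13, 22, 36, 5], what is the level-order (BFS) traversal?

Tree insertion order: [20, 42, 14, 25, 43, 38, 13, 22, 36, 5]
Tree (level-order array): [20, 14, 42, 13, None, 25, 43, 5, None, 22, 38, None, None, None, None, None, None, 36]
BFS from the root, enqueuing left then right child of each popped node:
  queue [20] -> pop 20, enqueue [14, 42], visited so far: [20]
  queue [14, 42] -> pop 14, enqueue [13], visited so far: [20, 14]
  queue [42, 13] -> pop 42, enqueue [25, 43], visited so far: [20, 14, 42]
  queue [13, 25, 43] -> pop 13, enqueue [5], visited so far: [20, 14, 42, 13]
  queue [25, 43, 5] -> pop 25, enqueue [22, 38], visited so far: [20, 14, 42, 13, 25]
  queue [43, 5, 22, 38] -> pop 43, enqueue [none], visited so far: [20, 14, 42, 13, 25, 43]
  queue [5, 22, 38] -> pop 5, enqueue [none], visited so far: [20, 14, 42, 13, 25, 43, 5]
  queue [22, 38] -> pop 22, enqueue [none], visited so far: [20, 14, 42, 13, 25, 43, 5, 22]
  queue [38] -> pop 38, enqueue [36], visited so far: [20, 14, 42, 13, 25, 43, 5, 22, 38]
  queue [36] -> pop 36, enqueue [none], visited so far: [20, 14, 42, 13, 25, 43, 5, 22, 38, 36]
Result: [20, 14, 42, 13, 25, 43, 5, 22, 38, 36]


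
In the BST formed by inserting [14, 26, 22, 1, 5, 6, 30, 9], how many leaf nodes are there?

Tree built from: [14, 26, 22, 1, 5, 6, 30, 9]
Tree (level-order array): [14, 1, 26, None, 5, 22, 30, None, 6, None, None, None, None, None, 9]
Rule: A leaf has 0 children.
Per-node child counts:
  node 14: 2 child(ren)
  node 1: 1 child(ren)
  node 5: 1 child(ren)
  node 6: 1 child(ren)
  node 9: 0 child(ren)
  node 26: 2 child(ren)
  node 22: 0 child(ren)
  node 30: 0 child(ren)
Matching nodes: [9, 22, 30]
Count of leaf nodes: 3


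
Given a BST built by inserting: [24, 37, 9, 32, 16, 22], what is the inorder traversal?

Tree insertion order: [24, 37, 9, 32, 16, 22]
Tree (level-order array): [24, 9, 37, None, 16, 32, None, None, 22]
Inorder traversal: [9, 16, 22, 24, 32, 37]


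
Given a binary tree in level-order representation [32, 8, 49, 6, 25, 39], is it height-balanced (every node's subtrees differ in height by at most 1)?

Tree (level-order array): [32, 8, 49, 6, 25, 39]
Definition: a tree is height-balanced if, at every node, |h(left) - h(right)| <= 1 (empty subtree has height -1).
Bottom-up per-node check:
  node 6: h_left=-1, h_right=-1, diff=0 [OK], height=0
  node 25: h_left=-1, h_right=-1, diff=0 [OK], height=0
  node 8: h_left=0, h_right=0, diff=0 [OK], height=1
  node 39: h_left=-1, h_right=-1, diff=0 [OK], height=0
  node 49: h_left=0, h_right=-1, diff=1 [OK], height=1
  node 32: h_left=1, h_right=1, diff=0 [OK], height=2
All nodes satisfy the balance condition.
Result: Balanced


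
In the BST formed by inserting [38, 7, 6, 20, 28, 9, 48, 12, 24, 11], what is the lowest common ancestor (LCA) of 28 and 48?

Tree insertion order: [38, 7, 6, 20, 28, 9, 48, 12, 24, 11]
Tree (level-order array): [38, 7, 48, 6, 20, None, None, None, None, 9, 28, None, 12, 24, None, 11]
In a BST, the LCA of p=28, q=48 is the first node v on the
root-to-leaf path with p <= v <= q (go left if both < v, right if both > v).
Walk from root:
  at 38: 28 <= 38 <= 48, this is the LCA
LCA = 38


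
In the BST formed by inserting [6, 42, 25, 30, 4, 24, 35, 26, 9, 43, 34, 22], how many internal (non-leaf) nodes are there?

Tree built from: [6, 42, 25, 30, 4, 24, 35, 26, 9, 43, 34, 22]
Tree (level-order array): [6, 4, 42, None, None, 25, 43, 24, 30, None, None, 9, None, 26, 35, None, 22, None, None, 34]
Rule: An internal node has at least one child.
Per-node child counts:
  node 6: 2 child(ren)
  node 4: 0 child(ren)
  node 42: 2 child(ren)
  node 25: 2 child(ren)
  node 24: 1 child(ren)
  node 9: 1 child(ren)
  node 22: 0 child(ren)
  node 30: 2 child(ren)
  node 26: 0 child(ren)
  node 35: 1 child(ren)
  node 34: 0 child(ren)
  node 43: 0 child(ren)
Matching nodes: [6, 42, 25, 24, 9, 30, 35]
Count of internal (non-leaf) nodes: 7


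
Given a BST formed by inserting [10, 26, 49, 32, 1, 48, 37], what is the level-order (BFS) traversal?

Tree insertion order: [10, 26, 49, 32, 1, 48, 37]
Tree (level-order array): [10, 1, 26, None, None, None, 49, 32, None, None, 48, 37]
BFS from the root, enqueuing left then right child of each popped node:
  queue [10] -> pop 10, enqueue [1, 26], visited so far: [10]
  queue [1, 26] -> pop 1, enqueue [none], visited so far: [10, 1]
  queue [26] -> pop 26, enqueue [49], visited so far: [10, 1, 26]
  queue [49] -> pop 49, enqueue [32], visited so far: [10, 1, 26, 49]
  queue [32] -> pop 32, enqueue [48], visited so far: [10, 1, 26, 49, 32]
  queue [48] -> pop 48, enqueue [37], visited so far: [10, 1, 26, 49, 32, 48]
  queue [37] -> pop 37, enqueue [none], visited so far: [10, 1, 26, 49, 32, 48, 37]
Result: [10, 1, 26, 49, 32, 48, 37]


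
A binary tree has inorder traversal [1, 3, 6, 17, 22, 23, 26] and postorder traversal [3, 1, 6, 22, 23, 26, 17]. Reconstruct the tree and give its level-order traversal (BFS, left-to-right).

Inorder:   [1, 3, 6, 17, 22, 23, 26]
Postorder: [3, 1, 6, 22, 23, 26, 17]
Algorithm: postorder visits root last, so walk postorder right-to-left;
each value is the root of the current inorder slice — split it at that
value, recurse on the right subtree first, then the left.
Recursive splits:
  root=17; inorder splits into left=[1, 3, 6], right=[22, 23, 26]
  root=26; inorder splits into left=[22, 23], right=[]
  root=23; inorder splits into left=[22], right=[]
  root=22; inorder splits into left=[], right=[]
  root=6; inorder splits into left=[1, 3], right=[]
  root=1; inorder splits into left=[], right=[3]
  root=3; inorder splits into left=[], right=[]
Reconstructed level-order: [17, 6, 26, 1, 23, 3, 22]


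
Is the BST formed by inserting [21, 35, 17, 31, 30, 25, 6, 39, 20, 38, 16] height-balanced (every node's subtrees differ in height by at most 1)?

Tree (level-order array): [21, 17, 35, 6, 20, 31, 39, None, 16, None, None, 30, None, 38, None, None, None, 25]
Definition: a tree is height-balanced if, at every node, |h(left) - h(right)| <= 1 (empty subtree has height -1).
Bottom-up per-node check:
  node 16: h_left=-1, h_right=-1, diff=0 [OK], height=0
  node 6: h_left=-1, h_right=0, diff=1 [OK], height=1
  node 20: h_left=-1, h_right=-1, diff=0 [OK], height=0
  node 17: h_left=1, h_right=0, diff=1 [OK], height=2
  node 25: h_left=-1, h_right=-1, diff=0 [OK], height=0
  node 30: h_left=0, h_right=-1, diff=1 [OK], height=1
  node 31: h_left=1, h_right=-1, diff=2 [FAIL (|1--1|=2 > 1)], height=2
  node 38: h_left=-1, h_right=-1, diff=0 [OK], height=0
  node 39: h_left=0, h_right=-1, diff=1 [OK], height=1
  node 35: h_left=2, h_right=1, diff=1 [OK], height=3
  node 21: h_left=2, h_right=3, diff=1 [OK], height=4
Node 31 violates the condition: |1 - -1| = 2 > 1.
Result: Not balanced


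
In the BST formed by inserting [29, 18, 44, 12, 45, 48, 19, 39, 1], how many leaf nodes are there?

Tree built from: [29, 18, 44, 12, 45, 48, 19, 39, 1]
Tree (level-order array): [29, 18, 44, 12, 19, 39, 45, 1, None, None, None, None, None, None, 48]
Rule: A leaf has 0 children.
Per-node child counts:
  node 29: 2 child(ren)
  node 18: 2 child(ren)
  node 12: 1 child(ren)
  node 1: 0 child(ren)
  node 19: 0 child(ren)
  node 44: 2 child(ren)
  node 39: 0 child(ren)
  node 45: 1 child(ren)
  node 48: 0 child(ren)
Matching nodes: [1, 19, 39, 48]
Count of leaf nodes: 4


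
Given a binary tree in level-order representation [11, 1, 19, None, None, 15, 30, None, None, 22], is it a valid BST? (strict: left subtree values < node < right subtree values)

Level-order array: [11, 1, 19, None, None, 15, 30, None, None, 22]
Validate using subtree bounds (lo, hi): at each node, require lo < value < hi,
then recurse left with hi=value and right with lo=value.
Preorder trace (stopping at first violation):
  at node 11 with bounds (-inf, +inf): OK
  at node 1 with bounds (-inf, 11): OK
  at node 19 with bounds (11, +inf): OK
  at node 15 with bounds (11, 19): OK
  at node 30 with bounds (19, +inf): OK
  at node 22 with bounds (19, 30): OK
No violation found at any node.
Result: Valid BST


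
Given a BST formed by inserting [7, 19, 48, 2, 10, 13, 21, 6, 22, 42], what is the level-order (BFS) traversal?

Tree insertion order: [7, 19, 48, 2, 10, 13, 21, 6, 22, 42]
Tree (level-order array): [7, 2, 19, None, 6, 10, 48, None, None, None, 13, 21, None, None, None, None, 22, None, 42]
BFS from the root, enqueuing left then right child of each popped node:
  queue [7] -> pop 7, enqueue [2, 19], visited so far: [7]
  queue [2, 19] -> pop 2, enqueue [6], visited so far: [7, 2]
  queue [19, 6] -> pop 19, enqueue [10, 48], visited so far: [7, 2, 19]
  queue [6, 10, 48] -> pop 6, enqueue [none], visited so far: [7, 2, 19, 6]
  queue [10, 48] -> pop 10, enqueue [13], visited so far: [7, 2, 19, 6, 10]
  queue [48, 13] -> pop 48, enqueue [21], visited so far: [7, 2, 19, 6, 10, 48]
  queue [13, 21] -> pop 13, enqueue [none], visited so far: [7, 2, 19, 6, 10, 48, 13]
  queue [21] -> pop 21, enqueue [22], visited so far: [7, 2, 19, 6, 10, 48, 13, 21]
  queue [22] -> pop 22, enqueue [42], visited so far: [7, 2, 19, 6, 10, 48, 13, 21, 22]
  queue [42] -> pop 42, enqueue [none], visited so far: [7, 2, 19, 6, 10, 48, 13, 21, 22, 42]
Result: [7, 2, 19, 6, 10, 48, 13, 21, 22, 42]


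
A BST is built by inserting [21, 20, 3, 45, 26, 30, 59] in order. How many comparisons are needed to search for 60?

Search path for 60: 21 -> 45 -> 59
Found: False
Comparisons: 3


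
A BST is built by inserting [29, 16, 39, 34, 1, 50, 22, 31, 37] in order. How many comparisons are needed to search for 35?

Search path for 35: 29 -> 39 -> 34 -> 37
Found: False
Comparisons: 4


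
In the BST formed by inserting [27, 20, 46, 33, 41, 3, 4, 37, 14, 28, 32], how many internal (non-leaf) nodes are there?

Tree built from: [27, 20, 46, 33, 41, 3, 4, 37, 14, 28, 32]
Tree (level-order array): [27, 20, 46, 3, None, 33, None, None, 4, 28, 41, None, 14, None, 32, 37]
Rule: An internal node has at least one child.
Per-node child counts:
  node 27: 2 child(ren)
  node 20: 1 child(ren)
  node 3: 1 child(ren)
  node 4: 1 child(ren)
  node 14: 0 child(ren)
  node 46: 1 child(ren)
  node 33: 2 child(ren)
  node 28: 1 child(ren)
  node 32: 0 child(ren)
  node 41: 1 child(ren)
  node 37: 0 child(ren)
Matching nodes: [27, 20, 3, 4, 46, 33, 28, 41]
Count of internal (non-leaf) nodes: 8


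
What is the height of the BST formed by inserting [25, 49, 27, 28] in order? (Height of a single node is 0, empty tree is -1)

Insertion order: [25, 49, 27, 28]
Tree (level-order array): [25, None, 49, 27, None, None, 28]
Compute height bottom-up (empty subtree = -1):
  height(28) = 1 + max(-1, -1) = 0
  height(27) = 1 + max(-1, 0) = 1
  height(49) = 1 + max(1, -1) = 2
  height(25) = 1 + max(-1, 2) = 3
Height = 3


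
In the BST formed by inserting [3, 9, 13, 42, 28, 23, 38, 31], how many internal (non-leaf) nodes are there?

Tree built from: [3, 9, 13, 42, 28, 23, 38, 31]
Tree (level-order array): [3, None, 9, None, 13, None, 42, 28, None, 23, 38, None, None, 31]
Rule: An internal node has at least one child.
Per-node child counts:
  node 3: 1 child(ren)
  node 9: 1 child(ren)
  node 13: 1 child(ren)
  node 42: 1 child(ren)
  node 28: 2 child(ren)
  node 23: 0 child(ren)
  node 38: 1 child(ren)
  node 31: 0 child(ren)
Matching nodes: [3, 9, 13, 42, 28, 38]
Count of internal (non-leaf) nodes: 6


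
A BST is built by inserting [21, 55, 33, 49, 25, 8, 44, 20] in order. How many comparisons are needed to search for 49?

Search path for 49: 21 -> 55 -> 33 -> 49
Found: True
Comparisons: 4


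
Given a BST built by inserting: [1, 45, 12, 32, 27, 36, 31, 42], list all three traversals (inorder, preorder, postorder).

Tree insertion order: [1, 45, 12, 32, 27, 36, 31, 42]
Tree (level-order array): [1, None, 45, 12, None, None, 32, 27, 36, None, 31, None, 42]
Inorder (L, root, R): [1, 12, 27, 31, 32, 36, 42, 45]
Preorder (root, L, R): [1, 45, 12, 32, 27, 31, 36, 42]
Postorder (L, R, root): [31, 27, 42, 36, 32, 12, 45, 1]


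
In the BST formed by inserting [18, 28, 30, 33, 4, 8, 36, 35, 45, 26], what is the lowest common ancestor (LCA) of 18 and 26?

Tree insertion order: [18, 28, 30, 33, 4, 8, 36, 35, 45, 26]
Tree (level-order array): [18, 4, 28, None, 8, 26, 30, None, None, None, None, None, 33, None, 36, 35, 45]
In a BST, the LCA of p=18, q=26 is the first node v on the
root-to-leaf path with p <= v <= q (go left if both < v, right if both > v).
Walk from root:
  at 18: 18 <= 18 <= 26, this is the LCA
LCA = 18


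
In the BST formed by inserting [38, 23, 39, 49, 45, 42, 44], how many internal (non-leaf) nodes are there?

Tree built from: [38, 23, 39, 49, 45, 42, 44]
Tree (level-order array): [38, 23, 39, None, None, None, 49, 45, None, 42, None, None, 44]
Rule: An internal node has at least one child.
Per-node child counts:
  node 38: 2 child(ren)
  node 23: 0 child(ren)
  node 39: 1 child(ren)
  node 49: 1 child(ren)
  node 45: 1 child(ren)
  node 42: 1 child(ren)
  node 44: 0 child(ren)
Matching nodes: [38, 39, 49, 45, 42]
Count of internal (non-leaf) nodes: 5


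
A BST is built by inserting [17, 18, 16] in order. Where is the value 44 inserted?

Starting tree (level order): [17, 16, 18]
Insertion path: 17 -> 18
Result: insert 44 as right child of 18
Final tree (level order): [17, 16, 18, None, None, None, 44]


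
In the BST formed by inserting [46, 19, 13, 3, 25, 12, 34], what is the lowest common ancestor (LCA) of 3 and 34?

Tree insertion order: [46, 19, 13, 3, 25, 12, 34]
Tree (level-order array): [46, 19, None, 13, 25, 3, None, None, 34, None, 12]
In a BST, the LCA of p=3, q=34 is the first node v on the
root-to-leaf path with p <= v <= q (go left if both < v, right if both > v).
Walk from root:
  at 46: both 3 and 34 < 46, go left
  at 19: 3 <= 19 <= 34, this is the LCA
LCA = 19


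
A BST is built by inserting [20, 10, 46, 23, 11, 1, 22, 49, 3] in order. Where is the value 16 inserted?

Starting tree (level order): [20, 10, 46, 1, 11, 23, 49, None, 3, None, None, 22]
Insertion path: 20 -> 10 -> 11
Result: insert 16 as right child of 11
Final tree (level order): [20, 10, 46, 1, 11, 23, 49, None, 3, None, 16, 22]


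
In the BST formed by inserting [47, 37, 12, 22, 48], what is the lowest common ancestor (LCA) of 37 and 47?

Tree insertion order: [47, 37, 12, 22, 48]
Tree (level-order array): [47, 37, 48, 12, None, None, None, None, 22]
In a BST, the LCA of p=37, q=47 is the first node v on the
root-to-leaf path with p <= v <= q (go left if both < v, right if both > v).
Walk from root:
  at 47: 37 <= 47 <= 47, this is the LCA
LCA = 47


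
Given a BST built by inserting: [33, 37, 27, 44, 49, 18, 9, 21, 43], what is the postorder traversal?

Tree insertion order: [33, 37, 27, 44, 49, 18, 9, 21, 43]
Tree (level-order array): [33, 27, 37, 18, None, None, 44, 9, 21, 43, 49]
Postorder traversal: [9, 21, 18, 27, 43, 49, 44, 37, 33]


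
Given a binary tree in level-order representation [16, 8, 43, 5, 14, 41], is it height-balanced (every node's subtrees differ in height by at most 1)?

Tree (level-order array): [16, 8, 43, 5, 14, 41]
Definition: a tree is height-balanced if, at every node, |h(left) - h(right)| <= 1 (empty subtree has height -1).
Bottom-up per-node check:
  node 5: h_left=-1, h_right=-1, diff=0 [OK], height=0
  node 14: h_left=-1, h_right=-1, diff=0 [OK], height=0
  node 8: h_left=0, h_right=0, diff=0 [OK], height=1
  node 41: h_left=-1, h_right=-1, diff=0 [OK], height=0
  node 43: h_left=0, h_right=-1, diff=1 [OK], height=1
  node 16: h_left=1, h_right=1, diff=0 [OK], height=2
All nodes satisfy the balance condition.
Result: Balanced


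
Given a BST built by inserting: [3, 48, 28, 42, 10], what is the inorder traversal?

Tree insertion order: [3, 48, 28, 42, 10]
Tree (level-order array): [3, None, 48, 28, None, 10, 42]
Inorder traversal: [3, 10, 28, 42, 48]


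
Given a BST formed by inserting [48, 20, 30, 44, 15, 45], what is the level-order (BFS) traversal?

Tree insertion order: [48, 20, 30, 44, 15, 45]
Tree (level-order array): [48, 20, None, 15, 30, None, None, None, 44, None, 45]
BFS from the root, enqueuing left then right child of each popped node:
  queue [48] -> pop 48, enqueue [20], visited so far: [48]
  queue [20] -> pop 20, enqueue [15, 30], visited so far: [48, 20]
  queue [15, 30] -> pop 15, enqueue [none], visited so far: [48, 20, 15]
  queue [30] -> pop 30, enqueue [44], visited so far: [48, 20, 15, 30]
  queue [44] -> pop 44, enqueue [45], visited so far: [48, 20, 15, 30, 44]
  queue [45] -> pop 45, enqueue [none], visited so far: [48, 20, 15, 30, 44, 45]
Result: [48, 20, 15, 30, 44, 45]


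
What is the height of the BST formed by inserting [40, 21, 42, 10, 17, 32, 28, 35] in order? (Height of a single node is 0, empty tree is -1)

Insertion order: [40, 21, 42, 10, 17, 32, 28, 35]
Tree (level-order array): [40, 21, 42, 10, 32, None, None, None, 17, 28, 35]
Compute height bottom-up (empty subtree = -1):
  height(17) = 1 + max(-1, -1) = 0
  height(10) = 1 + max(-1, 0) = 1
  height(28) = 1 + max(-1, -1) = 0
  height(35) = 1 + max(-1, -1) = 0
  height(32) = 1 + max(0, 0) = 1
  height(21) = 1 + max(1, 1) = 2
  height(42) = 1 + max(-1, -1) = 0
  height(40) = 1 + max(2, 0) = 3
Height = 3


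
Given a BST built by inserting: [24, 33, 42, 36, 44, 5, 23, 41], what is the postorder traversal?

Tree insertion order: [24, 33, 42, 36, 44, 5, 23, 41]
Tree (level-order array): [24, 5, 33, None, 23, None, 42, None, None, 36, 44, None, 41]
Postorder traversal: [23, 5, 41, 36, 44, 42, 33, 24]


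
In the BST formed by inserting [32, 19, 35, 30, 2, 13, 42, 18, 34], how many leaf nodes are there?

Tree built from: [32, 19, 35, 30, 2, 13, 42, 18, 34]
Tree (level-order array): [32, 19, 35, 2, 30, 34, 42, None, 13, None, None, None, None, None, None, None, 18]
Rule: A leaf has 0 children.
Per-node child counts:
  node 32: 2 child(ren)
  node 19: 2 child(ren)
  node 2: 1 child(ren)
  node 13: 1 child(ren)
  node 18: 0 child(ren)
  node 30: 0 child(ren)
  node 35: 2 child(ren)
  node 34: 0 child(ren)
  node 42: 0 child(ren)
Matching nodes: [18, 30, 34, 42]
Count of leaf nodes: 4


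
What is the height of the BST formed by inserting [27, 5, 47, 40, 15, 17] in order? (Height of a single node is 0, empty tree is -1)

Insertion order: [27, 5, 47, 40, 15, 17]
Tree (level-order array): [27, 5, 47, None, 15, 40, None, None, 17]
Compute height bottom-up (empty subtree = -1):
  height(17) = 1 + max(-1, -1) = 0
  height(15) = 1 + max(-1, 0) = 1
  height(5) = 1 + max(-1, 1) = 2
  height(40) = 1 + max(-1, -1) = 0
  height(47) = 1 + max(0, -1) = 1
  height(27) = 1 + max(2, 1) = 3
Height = 3


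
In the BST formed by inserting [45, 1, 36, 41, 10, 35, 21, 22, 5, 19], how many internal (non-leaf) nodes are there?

Tree built from: [45, 1, 36, 41, 10, 35, 21, 22, 5, 19]
Tree (level-order array): [45, 1, None, None, 36, 10, 41, 5, 35, None, None, None, None, 21, None, 19, 22]
Rule: An internal node has at least one child.
Per-node child counts:
  node 45: 1 child(ren)
  node 1: 1 child(ren)
  node 36: 2 child(ren)
  node 10: 2 child(ren)
  node 5: 0 child(ren)
  node 35: 1 child(ren)
  node 21: 2 child(ren)
  node 19: 0 child(ren)
  node 22: 0 child(ren)
  node 41: 0 child(ren)
Matching nodes: [45, 1, 36, 10, 35, 21]
Count of internal (non-leaf) nodes: 6


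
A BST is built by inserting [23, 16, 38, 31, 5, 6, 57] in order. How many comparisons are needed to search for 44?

Search path for 44: 23 -> 38 -> 57
Found: False
Comparisons: 3


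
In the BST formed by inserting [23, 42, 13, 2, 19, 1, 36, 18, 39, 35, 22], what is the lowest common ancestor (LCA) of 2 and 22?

Tree insertion order: [23, 42, 13, 2, 19, 1, 36, 18, 39, 35, 22]
Tree (level-order array): [23, 13, 42, 2, 19, 36, None, 1, None, 18, 22, 35, 39]
In a BST, the LCA of p=2, q=22 is the first node v on the
root-to-leaf path with p <= v <= q (go left if both < v, right if both > v).
Walk from root:
  at 23: both 2 and 22 < 23, go left
  at 13: 2 <= 13 <= 22, this is the LCA
LCA = 13


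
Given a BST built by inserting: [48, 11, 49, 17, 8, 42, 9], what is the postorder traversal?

Tree insertion order: [48, 11, 49, 17, 8, 42, 9]
Tree (level-order array): [48, 11, 49, 8, 17, None, None, None, 9, None, 42]
Postorder traversal: [9, 8, 42, 17, 11, 49, 48]


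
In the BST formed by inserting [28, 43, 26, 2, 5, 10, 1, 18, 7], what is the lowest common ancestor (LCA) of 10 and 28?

Tree insertion order: [28, 43, 26, 2, 5, 10, 1, 18, 7]
Tree (level-order array): [28, 26, 43, 2, None, None, None, 1, 5, None, None, None, 10, 7, 18]
In a BST, the LCA of p=10, q=28 is the first node v on the
root-to-leaf path with p <= v <= q (go left if both < v, right if both > v).
Walk from root:
  at 28: 10 <= 28 <= 28, this is the LCA
LCA = 28


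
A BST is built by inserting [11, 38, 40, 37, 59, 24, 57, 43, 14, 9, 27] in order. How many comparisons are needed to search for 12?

Search path for 12: 11 -> 38 -> 37 -> 24 -> 14
Found: False
Comparisons: 5


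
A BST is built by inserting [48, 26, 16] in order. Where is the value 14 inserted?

Starting tree (level order): [48, 26, None, 16]
Insertion path: 48 -> 26 -> 16
Result: insert 14 as left child of 16
Final tree (level order): [48, 26, None, 16, None, 14]


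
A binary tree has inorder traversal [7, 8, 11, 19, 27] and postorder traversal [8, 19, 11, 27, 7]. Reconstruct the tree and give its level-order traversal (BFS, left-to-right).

Inorder:   [7, 8, 11, 19, 27]
Postorder: [8, 19, 11, 27, 7]
Algorithm: postorder visits root last, so walk postorder right-to-left;
each value is the root of the current inorder slice — split it at that
value, recurse on the right subtree first, then the left.
Recursive splits:
  root=7; inorder splits into left=[], right=[8, 11, 19, 27]
  root=27; inorder splits into left=[8, 11, 19], right=[]
  root=11; inorder splits into left=[8], right=[19]
  root=19; inorder splits into left=[], right=[]
  root=8; inorder splits into left=[], right=[]
Reconstructed level-order: [7, 27, 11, 8, 19]


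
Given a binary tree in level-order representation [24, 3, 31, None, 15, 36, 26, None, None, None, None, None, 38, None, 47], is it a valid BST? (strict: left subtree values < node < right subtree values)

Level-order array: [24, 3, 31, None, 15, 36, 26, None, None, None, None, None, 38, None, 47]
Validate using subtree bounds (lo, hi): at each node, require lo < value < hi,
then recurse left with hi=value and right with lo=value.
Preorder trace (stopping at first violation):
  at node 24 with bounds (-inf, +inf): OK
  at node 3 with bounds (-inf, 24): OK
  at node 15 with bounds (3, 24): OK
  at node 31 with bounds (24, +inf): OK
  at node 36 with bounds (24, 31): VIOLATION
Node 36 violates its bound: not (24 < 36 < 31).
Result: Not a valid BST


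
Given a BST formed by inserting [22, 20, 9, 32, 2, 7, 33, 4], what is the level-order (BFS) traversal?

Tree insertion order: [22, 20, 9, 32, 2, 7, 33, 4]
Tree (level-order array): [22, 20, 32, 9, None, None, 33, 2, None, None, None, None, 7, 4]
BFS from the root, enqueuing left then right child of each popped node:
  queue [22] -> pop 22, enqueue [20, 32], visited so far: [22]
  queue [20, 32] -> pop 20, enqueue [9], visited so far: [22, 20]
  queue [32, 9] -> pop 32, enqueue [33], visited so far: [22, 20, 32]
  queue [9, 33] -> pop 9, enqueue [2], visited so far: [22, 20, 32, 9]
  queue [33, 2] -> pop 33, enqueue [none], visited so far: [22, 20, 32, 9, 33]
  queue [2] -> pop 2, enqueue [7], visited so far: [22, 20, 32, 9, 33, 2]
  queue [7] -> pop 7, enqueue [4], visited so far: [22, 20, 32, 9, 33, 2, 7]
  queue [4] -> pop 4, enqueue [none], visited so far: [22, 20, 32, 9, 33, 2, 7, 4]
Result: [22, 20, 32, 9, 33, 2, 7, 4]


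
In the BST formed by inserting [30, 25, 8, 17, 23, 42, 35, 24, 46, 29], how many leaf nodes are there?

Tree built from: [30, 25, 8, 17, 23, 42, 35, 24, 46, 29]
Tree (level-order array): [30, 25, 42, 8, 29, 35, 46, None, 17, None, None, None, None, None, None, None, 23, None, 24]
Rule: A leaf has 0 children.
Per-node child counts:
  node 30: 2 child(ren)
  node 25: 2 child(ren)
  node 8: 1 child(ren)
  node 17: 1 child(ren)
  node 23: 1 child(ren)
  node 24: 0 child(ren)
  node 29: 0 child(ren)
  node 42: 2 child(ren)
  node 35: 0 child(ren)
  node 46: 0 child(ren)
Matching nodes: [24, 29, 35, 46]
Count of leaf nodes: 4


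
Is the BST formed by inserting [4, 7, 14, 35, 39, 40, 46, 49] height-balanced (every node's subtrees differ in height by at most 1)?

Tree (level-order array): [4, None, 7, None, 14, None, 35, None, 39, None, 40, None, 46, None, 49]
Definition: a tree is height-balanced if, at every node, |h(left) - h(right)| <= 1 (empty subtree has height -1).
Bottom-up per-node check:
  node 49: h_left=-1, h_right=-1, diff=0 [OK], height=0
  node 46: h_left=-1, h_right=0, diff=1 [OK], height=1
  node 40: h_left=-1, h_right=1, diff=2 [FAIL (|-1-1|=2 > 1)], height=2
  node 39: h_left=-1, h_right=2, diff=3 [FAIL (|-1-2|=3 > 1)], height=3
  node 35: h_left=-1, h_right=3, diff=4 [FAIL (|-1-3|=4 > 1)], height=4
  node 14: h_left=-1, h_right=4, diff=5 [FAIL (|-1-4|=5 > 1)], height=5
  node 7: h_left=-1, h_right=5, diff=6 [FAIL (|-1-5|=6 > 1)], height=6
  node 4: h_left=-1, h_right=6, diff=7 [FAIL (|-1-6|=7 > 1)], height=7
Node 40 violates the condition: |-1 - 1| = 2 > 1.
Result: Not balanced


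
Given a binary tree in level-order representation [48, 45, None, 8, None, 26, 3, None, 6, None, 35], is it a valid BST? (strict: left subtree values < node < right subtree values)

Level-order array: [48, 45, None, 8, None, 26, 3, None, 6, None, 35]
Validate using subtree bounds (lo, hi): at each node, require lo < value < hi,
then recurse left with hi=value and right with lo=value.
Preorder trace (stopping at first violation):
  at node 48 with bounds (-inf, +inf): OK
  at node 45 with bounds (-inf, 48): OK
  at node 8 with bounds (-inf, 45): OK
  at node 26 with bounds (-inf, 8): VIOLATION
Node 26 violates its bound: not (-inf < 26 < 8).
Result: Not a valid BST


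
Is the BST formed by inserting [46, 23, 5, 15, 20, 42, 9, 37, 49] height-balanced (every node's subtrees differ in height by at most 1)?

Tree (level-order array): [46, 23, 49, 5, 42, None, None, None, 15, 37, None, 9, 20]
Definition: a tree is height-balanced if, at every node, |h(left) - h(right)| <= 1 (empty subtree has height -1).
Bottom-up per-node check:
  node 9: h_left=-1, h_right=-1, diff=0 [OK], height=0
  node 20: h_left=-1, h_right=-1, diff=0 [OK], height=0
  node 15: h_left=0, h_right=0, diff=0 [OK], height=1
  node 5: h_left=-1, h_right=1, diff=2 [FAIL (|-1-1|=2 > 1)], height=2
  node 37: h_left=-1, h_right=-1, diff=0 [OK], height=0
  node 42: h_left=0, h_right=-1, diff=1 [OK], height=1
  node 23: h_left=2, h_right=1, diff=1 [OK], height=3
  node 49: h_left=-1, h_right=-1, diff=0 [OK], height=0
  node 46: h_left=3, h_right=0, diff=3 [FAIL (|3-0|=3 > 1)], height=4
Node 5 violates the condition: |-1 - 1| = 2 > 1.
Result: Not balanced
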